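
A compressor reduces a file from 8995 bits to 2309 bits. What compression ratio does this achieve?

Compression ratio = Original / Compressed
= 8995 / 2309 = 3.90:1


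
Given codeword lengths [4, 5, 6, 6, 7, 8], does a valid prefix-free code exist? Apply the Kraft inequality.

Kraft inequality: Σ 2^(-l_i) ≤ 1 for prefix-free code
Calculating: 2^(-4) + 2^(-5) + 2^(-6) + 2^(-6) + 2^(-7) + 2^(-8)
= 0.0625 + 0.03125 + 0.015625 + 0.015625 + 0.0078125 + 0.00390625
= 0.1367
Since 0.1367 ≤ 1, prefix-free code exists


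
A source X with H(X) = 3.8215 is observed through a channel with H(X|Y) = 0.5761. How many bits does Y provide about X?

I(X;Y) = H(X) - H(X|Y)
I(X;Y) = 3.8215 - 0.5761 = 3.2454 bits


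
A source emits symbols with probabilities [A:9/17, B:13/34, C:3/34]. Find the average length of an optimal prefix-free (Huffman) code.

Huffman tree construction:
Combine smallest probabilities repeatedly
Resulting codes:
  A: 1 (length 1)
  B: 01 (length 2)
  C: 00 (length 2)
Average length = Σ p(s) × length(s) = 1.4706 bits


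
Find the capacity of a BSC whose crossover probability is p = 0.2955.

For BSC with error probability p:
C = 1 - H(p) where H(p) is binary entropy
H(0.2955) = -0.2955 × log₂(0.2955) - 0.7045 × log₂(0.7045)
H(p) = 0.8757
C = 1 - 0.8757 = 0.1243 bits/use


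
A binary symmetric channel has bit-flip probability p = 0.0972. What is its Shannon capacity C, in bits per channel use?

For BSC with error probability p:
C = 1 - H(p) where H(p) is binary entropy
H(0.0972) = -0.0972 × log₂(0.0972) - 0.9028 × log₂(0.9028)
H(p) = 0.4601
C = 1 - 0.4601 = 0.5399 bits/use


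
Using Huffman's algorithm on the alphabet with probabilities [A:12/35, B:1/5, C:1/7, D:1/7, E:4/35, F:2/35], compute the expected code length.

Huffman tree construction:
Combine smallest probabilities repeatedly
Resulting codes:
  A: 11 (length 2)
  B: 01 (length 2)
  C: 100 (length 3)
  D: 101 (length 3)
  E: 001 (length 3)
  F: 000 (length 3)
Average length = Σ p(s) × length(s) = 2.4571 bits


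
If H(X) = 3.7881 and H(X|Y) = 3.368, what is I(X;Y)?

I(X;Y) = H(X) - H(X|Y)
I(X;Y) = 3.7881 - 3.368 = 0.4201 bits


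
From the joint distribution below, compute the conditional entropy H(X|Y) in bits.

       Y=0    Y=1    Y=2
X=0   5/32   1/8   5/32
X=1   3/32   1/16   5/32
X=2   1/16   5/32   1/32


H(X|Y) = Σ_y p(y) H(X|Y=y)
  p(Y=0) = 5/16, H(X|Y=0) = 1.4855
  p(Y=1) = 11/32, H(X|Y=1) = 1.4949
  p(Y=2) = 11/32, H(X|Y=2) = 1.3486
H(X|Y) = 0.3125×1.4855 + 0.3438×1.4949 + 0.3438×1.3486 = 1.4417 bits


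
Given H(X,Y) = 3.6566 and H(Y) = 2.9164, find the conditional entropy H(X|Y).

Chain rule: H(X,Y) = H(X|Y) + H(Y)
H(X|Y) = H(X,Y) - H(Y) = 3.6566 - 2.9164 = 0.7402 bits


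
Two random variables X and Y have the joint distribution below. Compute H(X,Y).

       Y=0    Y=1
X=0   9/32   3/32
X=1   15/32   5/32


H(X,Y) = -Σ p(x,y) log₂ p(x,y)
  p(0,0)=9/32: -0.2812 × log₂(0.2812) = 0.5147
  p(0,1)=3/32: -0.0938 × log₂(0.0938) = 0.3202
  p(1,0)=15/32: -0.4688 × log₂(0.4688) = 0.5124
  p(1,1)=5/32: -0.1562 × log₂(0.1562) = 0.4184
H(X,Y) = 1.7657 bits


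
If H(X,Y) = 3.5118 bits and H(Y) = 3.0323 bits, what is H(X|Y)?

Chain rule: H(X,Y) = H(X|Y) + H(Y)
H(X|Y) = H(X,Y) - H(Y) = 3.5118 - 3.0323 = 0.4795 bits


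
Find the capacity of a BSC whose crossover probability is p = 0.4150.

For BSC with error probability p:
C = 1 - H(p) where H(p) is binary entropy
H(0.4150) = -0.4150 × log₂(0.4150) - 0.5850 × log₂(0.5850)
H(p) = 0.9791
C = 1 - 0.9791 = 0.0209 bits/use


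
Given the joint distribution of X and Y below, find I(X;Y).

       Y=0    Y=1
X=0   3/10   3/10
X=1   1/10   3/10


H(X) = 0.9710, H(Y) = 0.9710, H(X,Y) = 1.8955
I(X;Y) = H(X) + H(Y) - H(X,Y) = 0.0464 bits


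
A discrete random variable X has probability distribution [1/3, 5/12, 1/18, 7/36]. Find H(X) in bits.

H(X) = -Σ p(x) log₂ p(x)
  -1/3 × log₂(1/3) = 0.5283
  -5/12 × log₂(5/12) = 0.5263
  -1/18 × log₂(1/18) = 0.2317
  -7/36 × log₂(7/36) = 0.4594
H(X) = 1.7456 bits


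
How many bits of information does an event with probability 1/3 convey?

Information content I(x) = -log₂(p(x))
I = -log₂(1/3) = -log₂(0.3333)
I = 1.5850 bits


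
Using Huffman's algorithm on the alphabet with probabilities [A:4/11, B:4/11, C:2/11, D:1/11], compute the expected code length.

Huffman tree construction:
Combine smallest probabilities repeatedly
Resulting codes:
  A: 11 (length 2)
  B: 0 (length 1)
  C: 101 (length 3)
  D: 100 (length 3)
Average length = Σ p(s) × length(s) = 1.9091 bits


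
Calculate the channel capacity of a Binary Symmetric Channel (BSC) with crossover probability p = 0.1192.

For BSC with error probability p:
C = 1 - H(p) where H(p) is binary entropy
H(0.1192) = -0.1192 × log₂(0.1192) - 0.8808 × log₂(0.8808)
H(p) = 0.5271
C = 1 - 0.5271 = 0.4729 bits/use


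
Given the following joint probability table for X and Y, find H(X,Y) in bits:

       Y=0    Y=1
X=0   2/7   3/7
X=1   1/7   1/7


H(X,Y) = -Σ p(x,y) log₂ p(x,y)
  p(0,0)=2/7: -0.2857 × log₂(0.2857) = 0.5164
  p(0,1)=3/7: -0.4286 × log₂(0.4286) = 0.5239
  p(1,0)=1/7: -0.1429 × log₂(0.1429) = 0.4011
  p(1,1)=1/7: -0.1429 × log₂(0.1429) = 0.4011
H(X,Y) = 1.8424 bits


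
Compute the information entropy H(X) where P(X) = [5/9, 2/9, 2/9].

H(X) = -Σ p(x) log₂ p(x)
  -5/9 × log₂(5/9) = 0.4711
  -2/9 × log₂(2/9) = 0.4822
  -2/9 × log₂(2/9) = 0.4822
H(X) = 1.4355 bits


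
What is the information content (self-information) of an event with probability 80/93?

Information content I(x) = -log₂(p(x))
I = -log₂(80/93) = -log₂(0.8602)
I = 0.2172 bits


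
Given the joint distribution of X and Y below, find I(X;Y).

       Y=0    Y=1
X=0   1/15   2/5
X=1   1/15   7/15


H(X) = 0.9968, H(Y) = 0.5665, H(X,Y) = 1.5628
I(X;Y) = H(X) + H(Y) - H(X,Y) = 0.0005 bits


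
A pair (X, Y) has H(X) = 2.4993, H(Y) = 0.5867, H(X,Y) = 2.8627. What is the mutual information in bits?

I(X;Y) = H(X) + H(Y) - H(X,Y)
I(X;Y) = 2.4993 + 0.5867 - 2.8627 = 0.2233 bits


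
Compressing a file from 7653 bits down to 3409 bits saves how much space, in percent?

Space savings = (1 - Compressed/Original) × 100%
= (1 - 3409/7653) × 100%
= 55.46%


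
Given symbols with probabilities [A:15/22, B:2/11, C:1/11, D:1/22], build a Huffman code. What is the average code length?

Huffman tree construction:
Combine smallest probabilities repeatedly
Resulting codes:
  A: 1 (length 1)
  B: 01 (length 2)
  C: 001 (length 3)
  D: 000 (length 3)
Average length = Σ p(s) × length(s) = 1.4545 bits


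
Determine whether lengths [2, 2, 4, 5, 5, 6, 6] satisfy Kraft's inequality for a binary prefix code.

Kraft inequality: Σ 2^(-l_i) ≤ 1 for prefix-free code
Calculating: 2^(-2) + 2^(-2) + 2^(-4) + 2^(-5) + 2^(-5) + 2^(-6) + 2^(-6)
= 0.25 + 0.25 + 0.0625 + 0.03125 + 0.03125 + 0.015625 + 0.015625
= 0.6562
Since 0.6562 ≤ 1, prefix-free code exists


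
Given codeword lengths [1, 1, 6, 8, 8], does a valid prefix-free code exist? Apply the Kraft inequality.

Kraft inequality: Σ 2^(-l_i) ≤ 1 for prefix-free code
Calculating: 2^(-1) + 2^(-1) + 2^(-6) + 2^(-8) + 2^(-8)
= 0.5 + 0.5 + 0.015625 + 0.00390625 + 0.00390625
= 1.0234
Since 1.0234 > 1, prefix-free code does not exist


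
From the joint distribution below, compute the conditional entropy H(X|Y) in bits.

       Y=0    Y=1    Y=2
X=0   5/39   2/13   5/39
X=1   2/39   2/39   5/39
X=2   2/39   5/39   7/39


H(X|Y) = Σ_y p(y) H(X|Y=y)
  p(Y=0) = 3/13, H(X|Y=0) = 1.4355
  p(Y=1) = 1/3, H(X|Y=1) = 1.4605
  p(Y=2) = 17/39, H(X|Y=2) = 1.5657
H(X|Y) = 0.2308×1.4355 + 0.3333×1.4605 + 0.4359×1.5657 = 1.5006 bits


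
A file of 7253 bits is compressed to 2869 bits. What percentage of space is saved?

Space savings = (1 - Compressed/Original) × 100%
= (1 - 2869/7253) × 100%
= 60.44%


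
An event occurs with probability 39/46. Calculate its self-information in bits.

Information content I(x) = -log₂(p(x))
I = -log₂(39/46) = -log₂(0.8478)
I = 0.2382 bits


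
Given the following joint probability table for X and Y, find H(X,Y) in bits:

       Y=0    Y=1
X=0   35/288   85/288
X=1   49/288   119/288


H(X,Y) = -Σ p(x,y) log₂ p(x,y)
  p(0,0)=35/288: -0.1215 × log₂(0.1215) = 0.3695
  p(0,1)=85/288: -0.2951 × log₂(0.2951) = 0.5196
  p(1,0)=49/288: -0.1701 × log₂(0.1701) = 0.4347
  p(1,1)=119/288: -0.4132 × log₂(0.4132) = 0.5269
H(X,Y) = 1.8507 bits


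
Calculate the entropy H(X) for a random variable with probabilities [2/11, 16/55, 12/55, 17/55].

H(X) = -Σ p(x) log₂ p(x)
  -2/11 × log₂(2/11) = 0.4472
  -16/55 × log₂(16/55) = 0.5182
  -12/55 × log₂(12/55) = 0.4792
  -17/55 × log₂(17/55) = 0.5236
H(X) = 1.9682 bits


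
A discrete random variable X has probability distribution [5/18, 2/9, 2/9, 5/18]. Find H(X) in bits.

H(X) = -Σ p(x) log₂ p(x)
  -5/18 × log₂(5/18) = 0.5133
  -2/9 × log₂(2/9) = 0.4822
  -2/9 × log₂(2/9) = 0.4822
  -5/18 × log₂(5/18) = 0.5133
H(X) = 1.9911 bits


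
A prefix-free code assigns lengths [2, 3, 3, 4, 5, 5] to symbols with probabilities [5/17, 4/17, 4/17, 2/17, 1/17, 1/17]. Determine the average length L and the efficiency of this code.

Average length L = Σ p_i × l_i = 3.0588 bits
Entropy H = 2.3457 bits
Efficiency η = H/L × 100% = 76.69%


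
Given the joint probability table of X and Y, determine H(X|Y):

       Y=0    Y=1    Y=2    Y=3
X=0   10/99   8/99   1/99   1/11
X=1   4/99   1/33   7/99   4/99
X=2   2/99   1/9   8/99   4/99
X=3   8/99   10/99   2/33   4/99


H(X|Y) = Σ_y p(y) H(X|Y=y)
  p(Y=0) = 8/33, H(X|Y=0) = 1.7842
  p(Y=1) = 32/99, H(X|Y=1) = 1.8741
  p(Y=2) = 2/9, H(X|Y=2) = 1.7703
  p(Y=3) = 7/33, H(X|Y=3) = 1.8909
H(X|Y) = 0.2424×1.7842 + 0.3232×1.8741 + 0.2222×1.7703 + 0.2121×1.8909 = 1.8328 bits


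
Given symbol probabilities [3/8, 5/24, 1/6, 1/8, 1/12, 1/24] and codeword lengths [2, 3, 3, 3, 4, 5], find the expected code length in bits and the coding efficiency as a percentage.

Average length L = Σ p_i × l_i = 2.7917 bits
Entropy H = 2.2977 bits
Efficiency η = H/L × 100% = 82.31%


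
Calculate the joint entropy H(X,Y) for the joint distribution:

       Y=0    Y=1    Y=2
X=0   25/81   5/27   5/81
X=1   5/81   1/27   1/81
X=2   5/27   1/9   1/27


H(X,Y) = -Σ p(x,y) log₂ p(x,y)
  p(0,0)=25/81: -0.3086 × log₂(0.3086) = 0.5235
  p(0,1)=5/27: -0.1852 × log₂(0.1852) = 0.4505
  p(0,2)=5/81: -0.0617 × log₂(0.0617) = 0.2480
  p(1,0)=5/81: -0.0617 × log₂(0.0617) = 0.2480
  p(1,1)=1/27: -0.0370 × log₂(0.0370) = 0.1761
  p(1,2)=1/81: -0.0123 × log₂(0.0123) = 0.0783
  p(2,0)=5/27: -0.1852 × log₂(0.1852) = 0.4505
  p(2,1)=1/9: -0.1111 × log₂(0.1111) = 0.3522
  p(2,2)=1/27: -0.0370 × log₂(0.0370) = 0.1761
H(X,Y) = 2.7033 bits


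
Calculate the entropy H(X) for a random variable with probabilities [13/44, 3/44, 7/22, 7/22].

H(X) = -Σ p(x) log₂ p(x)
  -13/44 × log₂(13/44) = 0.5197
  -3/44 × log₂(3/44) = 0.2642
  -7/22 × log₂(7/22) = 0.5257
  -7/22 × log₂(7/22) = 0.5257
H(X) = 1.8352 bits


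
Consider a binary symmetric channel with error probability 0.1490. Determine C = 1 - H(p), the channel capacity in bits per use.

For BSC with error probability p:
C = 1 - H(p) where H(p) is binary entropy
H(0.1490) = -0.1490 × log₂(0.1490) - 0.8510 × log₂(0.8510)
H(p) = 0.6073
C = 1 - 0.6073 = 0.3927 bits/use


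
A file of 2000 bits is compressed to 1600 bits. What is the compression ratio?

Compression ratio = Original / Compressed
= 2000 / 1600 = 1.25:1


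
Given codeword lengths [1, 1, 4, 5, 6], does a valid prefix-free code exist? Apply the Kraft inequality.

Kraft inequality: Σ 2^(-l_i) ≤ 1 for prefix-free code
Calculating: 2^(-1) + 2^(-1) + 2^(-4) + 2^(-5) + 2^(-6)
= 0.5 + 0.5 + 0.0625 + 0.03125 + 0.015625
= 1.1094
Since 1.1094 > 1, prefix-free code does not exist


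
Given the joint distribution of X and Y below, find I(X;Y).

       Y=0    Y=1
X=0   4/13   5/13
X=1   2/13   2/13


H(X) = 0.8905, H(Y) = 0.9957, H(X,Y) = 1.8843
I(X;Y) = H(X) + H(Y) - H(X,Y) = 0.0019 bits


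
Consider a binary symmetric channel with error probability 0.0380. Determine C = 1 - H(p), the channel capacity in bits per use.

For BSC with error probability p:
C = 1 - H(p) where H(p) is binary entropy
H(0.0380) = -0.0380 × log₂(0.0380) - 0.9620 × log₂(0.9620)
H(p) = 0.2330
C = 1 - 0.2330 = 0.7670 bits/use


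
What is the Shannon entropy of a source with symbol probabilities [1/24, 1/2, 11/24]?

H(X) = -Σ p(x) log₂ p(x)
  -1/24 × log₂(1/24) = 0.1910
  -1/2 × log₂(1/2) = 0.5000
  -11/24 × log₂(11/24) = 0.5159
H(X) = 1.2069 bits


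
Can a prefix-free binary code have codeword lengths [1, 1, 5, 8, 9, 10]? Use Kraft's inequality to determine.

Kraft inequality: Σ 2^(-l_i) ≤ 1 for prefix-free code
Calculating: 2^(-1) + 2^(-1) + 2^(-5) + 2^(-8) + 2^(-9) + 2^(-10)
= 0.5 + 0.5 + 0.03125 + 0.00390625 + 0.001953125 + 0.0009765625
= 1.0381
Since 1.0381 > 1, prefix-free code does not exist


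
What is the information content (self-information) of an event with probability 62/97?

Information content I(x) = -log₂(p(x))
I = -log₂(62/97) = -log₂(0.6392)
I = 0.6457 bits


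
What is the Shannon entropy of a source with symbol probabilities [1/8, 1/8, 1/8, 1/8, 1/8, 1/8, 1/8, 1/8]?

H(X) = -Σ p(x) log₂ p(x)
  -1/8 × log₂(1/8) = 0.3750
  -1/8 × log₂(1/8) = 0.3750
  -1/8 × log₂(1/8) = 0.3750
  -1/8 × log₂(1/8) = 0.3750
  -1/8 × log₂(1/8) = 0.3750
  -1/8 × log₂(1/8) = 0.3750
  -1/8 × log₂(1/8) = 0.3750
  -1/8 × log₂(1/8) = 0.3750
H(X) = 3.0000 bits


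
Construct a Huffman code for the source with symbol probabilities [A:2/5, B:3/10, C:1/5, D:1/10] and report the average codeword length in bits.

Huffman tree construction:
Combine smallest probabilities repeatedly
Resulting codes:
  A: 0 (length 1)
  B: 10 (length 2)
  C: 111 (length 3)
  D: 110 (length 3)
Average length = Σ p(s) × length(s) = 1.9000 bits


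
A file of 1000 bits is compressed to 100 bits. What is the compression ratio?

Compression ratio = Original / Compressed
= 1000 / 100 = 10.00:1


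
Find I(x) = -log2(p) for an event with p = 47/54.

Information content I(x) = -log₂(p(x))
I = -log₂(47/54) = -log₂(0.8704)
I = 0.2003 bits


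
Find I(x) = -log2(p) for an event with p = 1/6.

Information content I(x) = -log₂(p(x))
I = -log₂(1/6) = -log₂(0.1667)
I = 2.5850 bits


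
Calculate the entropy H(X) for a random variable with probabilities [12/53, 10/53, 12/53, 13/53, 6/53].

H(X) = -Σ p(x) log₂ p(x)
  -12/53 × log₂(12/53) = 0.4852
  -10/53 × log₂(10/53) = 0.4540
  -12/53 × log₂(12/53) = 0.4852
  -13/53 × log₂(13/53) = 0.4973
  -6/53 × log₂(6/53) = 0.3558
H(X) = 2.2775 bits


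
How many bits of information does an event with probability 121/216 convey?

Information content I(x) = -log₂(p(x))
I = -log₂(121/216) = -log₂(0.5602)
I = 0.8360 bits


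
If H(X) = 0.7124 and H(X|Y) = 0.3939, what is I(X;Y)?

I(X;Y) = H(X) - H(X|Y)
I(X;Y) = 0.7124 - 0.3939 = 0.3185 bits


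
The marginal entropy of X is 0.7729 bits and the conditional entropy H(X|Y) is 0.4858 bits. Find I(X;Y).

I(X;Y) = H(X) - H(X|Y)
I(X;Y) = 0.7729 - 0.4858 = 0.2871 bits


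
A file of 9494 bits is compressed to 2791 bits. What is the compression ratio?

Compression ratio = Original / Compressed
= 9494 / 2791 = 3.40:1


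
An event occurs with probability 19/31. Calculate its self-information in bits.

Information content I(x) = -log₂(p(x))
I = -log₂(19/31) = -log₂(0.6129)
I = 0.7063 bits


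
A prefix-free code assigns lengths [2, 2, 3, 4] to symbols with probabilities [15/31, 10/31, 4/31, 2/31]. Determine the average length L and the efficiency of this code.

Average length L = Σ p_i × l_i = 2.2581 bits
Entropy H = 1.6696 bits
Efficiency η = H/L × 100% = 73.94%


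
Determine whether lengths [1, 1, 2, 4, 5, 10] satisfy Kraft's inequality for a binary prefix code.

Kraft inequality: Σ 2^(-l_i) ≤ 1 for prefix-free code
Calculating: 2^(-1) + 2^(-1) + 2^(-2) + 2^(-4) + 2^(-5) + 2^(-10)
= 0.5 + 0.5 + 0.25 + 0.0625 + 0.03125 + 0.0009765625
= 1.3447
Since 1.3447 > 1, prefix-free code does not exist


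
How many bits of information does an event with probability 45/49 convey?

Information content I(x) = -log₂(p(x))
I = -log₂(45/49) = -log₂(0.9184)
I = 0.1229 bits


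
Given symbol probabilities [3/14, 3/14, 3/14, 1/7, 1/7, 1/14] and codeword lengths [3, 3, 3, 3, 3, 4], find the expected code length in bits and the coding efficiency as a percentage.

Average length L = Σ p_i × l_i = 3.0714 bits
Entropy H = 2.5027 bits
Efficiency η = H/L × 100% = 81.48%


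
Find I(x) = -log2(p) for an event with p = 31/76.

Information content I(x) = -log₂(p(x))
I = -log₂(31/76) = -log₂(0.4079)
I = 1.2937 bits


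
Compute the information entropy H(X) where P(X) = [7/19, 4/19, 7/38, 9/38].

H(X) = -Σ p(x) log₂ p(x)
  -7/19 × log₂(7/19) = 0.5307
  -4/19 × log₂(4/19) = 0.4732
  -7/38 × log₂(7/38) = 0.4496
  -9/38 × log₂(9/38) = 0.4922
H(X) = 1.9457 bits


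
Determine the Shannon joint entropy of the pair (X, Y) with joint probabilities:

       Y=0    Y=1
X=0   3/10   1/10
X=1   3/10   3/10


H(X,Y) = -Σ p(x,y) log₂ p(x,y)
  p(0,0)=3/10: -0.3000 × log₂(0.3000) = 0.5211
  p(0,1)=1/10: -0.1000 × log₂(0.1000) = 0.3322
  p(1,0)=3/10: -0.3000 × log₂(0.3000) = 0.5211
  p(1,1)=3/10: -0.3000 × log₂(0.3000) = 0.5211
H(X,Y) = 1.8955 bits


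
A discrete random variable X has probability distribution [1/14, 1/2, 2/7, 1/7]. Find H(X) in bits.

H(X) = -Σ p(x) log₂ p(x)
  -1/14 × log₂(1/14) = 0.2720
  -1/2 × log₂(1/2) = 0.5000
  -2/7 × log₂(2/7) = 0.5164
  -1/7 × log₂(1/7) = 0.4011
H(X) = 1.6894 bits


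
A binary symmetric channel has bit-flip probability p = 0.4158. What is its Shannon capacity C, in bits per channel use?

For BSC with error probability p:
C = 1 - H(p) where H(p) is binary entropy
H(0.4158) = -0.4158 × log₂(0.4158) - 0.5842 × log₂(0.5842)
H(p) = 0.9794
C = 1 - 0.9794 = 0.0206 bits/use


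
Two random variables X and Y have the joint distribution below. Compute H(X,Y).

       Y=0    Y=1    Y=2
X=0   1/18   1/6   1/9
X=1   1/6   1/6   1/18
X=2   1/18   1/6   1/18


H(X,Y) = -Σ p(x,y) log₂ p(x,y)
  p(0,0)=1/18: -0.0556 × log₂(0.0556) = 0.2317
  p(0,1)=1/6: -0.1667 × log₂(0.1667) = 0.4308
  p(0,2)=1/9: -0.1111 × log₂(0.1111) = 0.3522
  p(1,0)=1/6: -0.1667 × log₂(0.1667) = 0.4308
  p(1,1)=1/6: -0.1667 × log₂(0.1667) = 0.4308
  p(1,2)=1/18: -0.0556 × log₂(0.0556) = 0.2317
  p(2,0)=1/18: -0.0556 × log₂(0.0556) = 0.2317
  p(2,1)=1/6: -0.1667 × log₂(0.1667) = 0.4308
  p(2,2)=1/18: -0.0556 × log₂(0.0556) = 0.2317
H(X,Y) = 3.0022 bits


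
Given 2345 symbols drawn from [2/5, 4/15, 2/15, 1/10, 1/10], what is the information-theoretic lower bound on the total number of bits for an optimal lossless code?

Entropy H = 2.0892 bits/symbol
Minimum bits = H × n = 2.0892 × 2345
= 4899.28 bits


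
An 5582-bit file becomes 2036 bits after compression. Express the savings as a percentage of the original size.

Space savings = (1 - Compressed/Original) × 100%
= (1 - 2036/5582) × 100%
= 63.53%


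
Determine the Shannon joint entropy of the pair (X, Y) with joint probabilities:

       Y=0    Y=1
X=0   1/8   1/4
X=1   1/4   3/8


H(X,Y) = -Σ p(x,y) log₂ p(x,y)
  p(0,0)=1/8: -0.1250 × log₂(0.1250) = 0.3750
  p(0,1)=1/4: -0.2500 × log₂(0.2500) = 0.5000
  p(1,0)=1/4: -0.2500 × log₂(0.2500) = 0.5000
  p(1,1)=3/8: -0.3750 × log₂(0.3750) = 0.5306
H(X,Y) = 1.9056 bits


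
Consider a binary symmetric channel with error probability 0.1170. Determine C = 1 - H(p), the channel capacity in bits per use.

For BSC with error probability p:
C = 1 - H(p) where H(p) is binary entropy
H(0.1170) = -0.1170 × log₂(0.1170) - 0.8830 × log₂(0.8830)
H(p) = 0.5207
C = 1 - 0.5207 = 0.4793 bits/use


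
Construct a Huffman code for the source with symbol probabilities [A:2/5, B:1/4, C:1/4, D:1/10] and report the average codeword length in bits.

Huffman tree construction:
Combine smallest probabilities repeatedly
Resulting codes:
  A: 0 (length 1)
  B: 111 (length 3)
  C: 10 (length 2)
  D: 110 (length 3)
Average length = Σ p(s) × length(s) = 1.9500 bits


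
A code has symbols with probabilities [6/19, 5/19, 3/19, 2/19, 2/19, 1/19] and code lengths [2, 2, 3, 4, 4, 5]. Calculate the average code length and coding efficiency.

Average length L = Σ p_i × l_i = 2.7368 bits
Entropy H = 2.3598 bits
Efficiency η = H/L × 100% = 86.22%


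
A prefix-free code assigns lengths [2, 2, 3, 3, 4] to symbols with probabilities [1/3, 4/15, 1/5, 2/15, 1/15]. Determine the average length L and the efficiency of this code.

Average length L = Σ p_i × l_i = 2.4667 bits
Entropy H = 2.1493 bits
Efficiency η = H/L × 100% = 87.13%


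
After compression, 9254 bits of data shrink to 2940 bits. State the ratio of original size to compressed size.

Compression ratio = Original / Compressed
= 9254 / 2940 = 3.15:1


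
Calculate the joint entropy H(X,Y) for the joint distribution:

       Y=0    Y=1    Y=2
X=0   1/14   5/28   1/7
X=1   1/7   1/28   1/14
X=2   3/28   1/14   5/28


H(X,Y) = -Σ p(x,y) log₂ p(x,y)
  p(0,0)=1/14: -0.0714 × log₂(0.0714) = 0.2720
  p(0,1)=5/28: -0.1786 × log₂(0.1786) = 0.4438
  p(0,2)=1/7: -0.1429 × log₂(0.1429) = 0.4011
  p(1,0)=1/7: -0.1429 × log₂(0.1429) = 0.4011
  p(1,1)=1/28: -0.0357 × log₂(0.0357) = 0.1717
  p(1,2)=1/14: -0.0714 × log₂(0.0714) = 0.2720
  p(2,0)=3/28: -0.1071 × log₂(0.1071) = 0.3453
  p(2,1)=1/14: -0.0714 × log₂(0.0714) = 0.2720
  p(2,2)=5/28: -0.1786 × log₂(0.1786) = 0.4438
H(X,Y) = 3.0226 bits


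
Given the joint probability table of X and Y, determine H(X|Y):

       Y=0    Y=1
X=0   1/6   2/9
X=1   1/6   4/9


H(X|Y) = Σ_y p(y) H(X|Y=y)
  p(Y=0) = 1/3, H(X|Y=0) = 1.0000
  p(Y=1) = 2/3, H(X|Y=1) = 0.9183
H(X|Y) = 0.3333×1.0000 + 0.6667×0.9183 = 0.9455 bits


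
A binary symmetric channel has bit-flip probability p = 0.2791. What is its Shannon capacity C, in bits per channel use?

For BSC with error probability p:
C = 1 - H(p) where H(p) is binary entropy
H(0.2791) = -0.2791 × log₂(0.2791) - 0.7209 × log₂(0.7209)
H(p) = 0.8542
C = 1 - 0.8542 = 0.1458 bits/use


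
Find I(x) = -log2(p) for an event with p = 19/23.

Information content I(x) = -log₂(p(x))
I = -log₂(19/23) = -log₂(0.8261)
I = 0.2756 bits


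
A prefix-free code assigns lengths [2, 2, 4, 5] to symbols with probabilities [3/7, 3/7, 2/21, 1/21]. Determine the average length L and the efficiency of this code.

Average length L = Σ p_i × l_i = 2.3333 bits
Entropy H = 1.5800 bits
Efficiency η = H/L × 100% = 67.71%


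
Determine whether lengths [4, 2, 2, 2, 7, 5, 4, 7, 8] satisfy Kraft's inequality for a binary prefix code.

Kraft inequality: Σ 2^(-l_i) ≤ 1 for prefix-free code
Calculating: 2^(-4) + 2^(-2) + 2^(-2) + 2^(-2) + 2^(-7) + 2^(-5) + 2^(-4) + 2^(-7) + 2^(-8)
= 0.0625 + 0.25 + 0.25 + 0.25 + 0.0078125 + 0.03125 + 0.0625 + 0.0078125 + 0.00390625
= 0.9258
Since 0.9258 ≤ 1, prefix-free code exists


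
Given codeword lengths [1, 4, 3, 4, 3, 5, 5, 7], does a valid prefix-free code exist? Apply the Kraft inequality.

Kraft inequality: Σ 2^(-l_i) ≤ 1 for prefix-free code
Calculating: 2^(-1) + 2^(-4) + 2^(-3) + 2^(-4) + 2^(-3) + 2^(-5) + 2^(-5) + 2^(-7)
= 0.5 + 0.0625 + 0.125 + 0.0625 + 0.125 + 0.03125 + 0.03125 + 0.0078125
= 0.9453
Since 0.9453 ≤ 1, prefix-free code exists


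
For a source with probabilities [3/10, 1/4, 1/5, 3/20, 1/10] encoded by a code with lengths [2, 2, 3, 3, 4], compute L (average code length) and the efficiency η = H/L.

Average length L = Σ p_i × l_i = 2.5500 bits
Entropy H = 2.2282 bits
Efficiency η = H/L × 100% = 87.38%


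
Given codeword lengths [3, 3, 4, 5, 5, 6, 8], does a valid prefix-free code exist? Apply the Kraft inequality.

Kraft inequality: Σ 2^(-l_i) ≤ 1 for prefix-free code
Calculating: 2^(-3) + 2^(-3) + 2^(-4) + 2^(-5) + 2^(-5) + 2^(-6) + 2^(-8)
= 0.125 + 0.125 + 0.0625 + 0.03125 + 0.03125 + 0.015625 + 0.00390625
= 0.3945
Since 0.3945 ≤ 1, prefix-free code exists


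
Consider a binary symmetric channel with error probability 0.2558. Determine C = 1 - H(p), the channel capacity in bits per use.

For BSC with error probability p:
C = 1 - H(p) where H(p) is binary entropy
H(0.2558) = -0.2558 × log₂(0.2558) - 0.7442 × log₂(0.7442)
H(p) = 0.8203
C = 1 - 0.8203 = 0.1797 bits/use


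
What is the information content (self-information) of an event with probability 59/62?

Information content I(x) = -log₂(p(x))
I = -log₂(59/62) = -log₂(0.9516)
I = 0.0716 bits


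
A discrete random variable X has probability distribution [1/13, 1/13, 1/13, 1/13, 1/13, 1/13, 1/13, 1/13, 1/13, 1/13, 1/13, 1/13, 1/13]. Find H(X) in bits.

H(X) = -Σ p(x) log₂ p(x)
  -1/13 × log₂(1/13) = 0.2846
  -1/13 × log₂(1/13) = 0.2846
  -1/13 × log₂(1/13) = 0.2846
  -1/13 × log₂(1/13) = 0.2846
  -1/13 × log₂(1/13) = 0.2846
  -1/13 × log₂(1/13) = 0.2846
  -1/13 × log₂(1/13) = 0.2846
  -1/13 × log₂(1/13) = 0.2846
  -1/13 × log₂(1/13) = 0.2846
  -1/13 × log₂(1/13) = 0.2846
  -1/13 × log₂(1/13) = 0.2846
  -1/13 × log₂(1/13) = 0.2846
  -1/13 × log₂(1/13) = 0.2846
H(X) = 3.7004 bits


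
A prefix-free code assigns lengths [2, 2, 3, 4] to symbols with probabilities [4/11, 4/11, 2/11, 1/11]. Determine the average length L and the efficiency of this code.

Average length L = Σ p_i × l_i = 2.3636 bits
Entropy H = 1.8231 bits
Efficiency η = H/L × 100% = 77.13%


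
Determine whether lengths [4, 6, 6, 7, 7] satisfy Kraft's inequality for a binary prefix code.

Kraft inequality: Σ 2^(-l_i) ≤ 1 for prefix-free code
Calculating: 2^(-4) + 2^(-6) + 2^(-6) + 2^(-7) + 2^(-7)
= 0.0625 + 0.015625 + 0.015625 + 0.0078125 + 0.0078125
= 0.1094
Since 0.1094 ≤ 1, prefix-free code exists


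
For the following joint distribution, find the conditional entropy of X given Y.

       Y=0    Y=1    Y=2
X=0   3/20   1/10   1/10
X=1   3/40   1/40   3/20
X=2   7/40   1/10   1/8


H(X|Y) = Σ_y p(y) H(X|Y=y)
  p(Y=0) = 2/5, H(X|Y=0) = 1.5052
  p(Y=1) = 9/40, H(X|Y=1) = 1.3921
  p(Y=2) = 3/8, H(X|Y=2) = 1.5656
H(X|Y) = 0.4000×1.5052 + 0.2250×1.3921 + 0.3750×1.5656 = 1.5024 bits


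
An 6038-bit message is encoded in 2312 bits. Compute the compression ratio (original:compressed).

Compression ratio = Original / Compressed
= 6038 / 2312 = 2.61:1


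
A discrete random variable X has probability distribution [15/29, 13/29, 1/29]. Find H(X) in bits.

H(X) = -Σ p(x) log₂ p(x)
  -15/29 × log₂(15/29) = 0.4919
  -13/29 × log₂(13/29) = 0.5189
  -1/29 × log₂(1/29) = 0.1675
H(X) = 1.1784 bits


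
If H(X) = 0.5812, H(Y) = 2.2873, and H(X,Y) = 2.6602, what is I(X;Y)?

I(X;Y) = H(X) + H(Y) - H(X,Y)
I(X;Y) = 0.5812 + 2.2873 - 2.6602 = 0.2083 bits


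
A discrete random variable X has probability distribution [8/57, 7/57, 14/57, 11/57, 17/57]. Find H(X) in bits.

H(X) = -Σ p(x) log₂ p(x)
  -8/57 × log₂(8/57) = 0.3976
  -7/57 × log₂(7/57) = 0.3716
  -14/57 × log₂(14/57) = 0.4975
  -11/57 × log₂(11/57) = 0.4580
  -17/57 × log₂(17/57) = 0.5206
H(X) = 2.2453 bits


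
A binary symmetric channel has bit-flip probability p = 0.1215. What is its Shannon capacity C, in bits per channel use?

For BSC with error probability p:
C = 1 - H(p) where H(p) is binary entropy
H(0.1215) = -0.1215 × log₂(0.1215) - 0.8785 × log₂(0.8785)
H(p) = 0.5337
C = 1 - 0.5337 = 0.4663 bits/use


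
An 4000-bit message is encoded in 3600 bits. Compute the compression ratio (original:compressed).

Compression ratio = Original / Compressed
= 4000 / 3600 = 1.11:1


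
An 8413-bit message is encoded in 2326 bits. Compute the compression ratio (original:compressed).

Compression ratio = Original / Compressed
= 8413 / 2326 = 3.62:1


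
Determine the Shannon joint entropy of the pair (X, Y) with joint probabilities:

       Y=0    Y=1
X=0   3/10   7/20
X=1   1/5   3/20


H(X,Y) = -Σ p(x,y) log₂ p(x,y)
  p(0,0)=3/10: -0.3000 × log₂(0.3000) = 0.5211
  p(0,1)=7/20: -0.3500 × log₂(0.3500) = 0.5301
  p(1,0)=1/5: -0.2000 × log₂(0.2000) = 0.4644
  p(1,1)=3/20: -0.1500 × log₂(0.1500) = 0.4105
H(X,Y) = 1.9261 bits


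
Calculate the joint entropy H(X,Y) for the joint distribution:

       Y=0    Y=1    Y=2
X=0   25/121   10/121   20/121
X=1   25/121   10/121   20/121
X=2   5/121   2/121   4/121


H(X,Y) = -Σ p(x,y) log₂ p(x,y)
  p(0,0)=25/121: -0.2066 × log₂(0.2066) = 0.4700
  p(0,1)=10/121: -0.0826 × log₂(0.0826) = 0.2973
  p(0,2)=20/121: -0.1653 × log₂(0.1653) = 0.4292
  p(1,0)=25/121: -0.2066 × log₂(0.2066) = 0.4700
  p(1,1)=10/121: -0.0826 × log₂(0.0826) = 0.2973
  p(1,2)=20/121: -0.1653 × log₂(0.1653) = 0.4292
  p(2,0)=5/121: -0.0413 × log₂(0.0413) = 0.1900
  p(2,1)=2/121: -0.0165 × log₂(0.0165) = 0.0978
  p(2,2)=4/121: -0.0331 × log₂(0.0331) = 0.1626
H(X,Y) = 2.8435 bits


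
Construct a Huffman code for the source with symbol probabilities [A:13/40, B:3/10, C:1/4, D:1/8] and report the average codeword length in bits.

Huffman tree construction:
Combine smallest probabilities repeatedly
Resulting codes:
  A: 11 (length 2)
  B: 10 (length 2)
  C: 01 (length 2)
  D: 00 (length 2)
Average length = Σ p(s) × length(s) = 2.0000 bits


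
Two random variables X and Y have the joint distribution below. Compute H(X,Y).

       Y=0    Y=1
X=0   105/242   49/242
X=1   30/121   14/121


H(X,Y) = -Σ p(x,y) log₂ p(x,y)
  p(0,0)=105/242: -0.4339 × log₂(0.4339) = 0.5227
  p(0,1)=49/242: -0.2025 × log₂(0.2025) = 0.4665
  p(1,0)=30/121: -0.2479 × log₂(0.2479) = 0.4988
  p(1,1)=14/121: -0.1157 × log₂(0.1157) = 0.3600
H(X,Y) = 1.8481 bits


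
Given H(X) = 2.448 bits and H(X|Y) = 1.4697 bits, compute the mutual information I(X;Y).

I(X;Y) = H(X) - H(X|Y)
I(X;Y) = 2.448 - 1.4697 = 0.9783 bits


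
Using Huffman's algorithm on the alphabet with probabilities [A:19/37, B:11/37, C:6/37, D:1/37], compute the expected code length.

Huffman tree construction:
Combine smallest probabilities repeatedly
Resulting codes:
  A: 1 (length 1)
  B: 01 (length 2)
  C: 001 (length 3)
  D: 000 (length 3)
Average length = Σ p(s) × length(s) = 1.6757 bits


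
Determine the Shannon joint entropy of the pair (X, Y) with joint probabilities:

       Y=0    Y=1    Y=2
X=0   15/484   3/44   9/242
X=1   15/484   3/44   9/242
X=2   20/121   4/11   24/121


H(X,Y) = -Σ p(x,y) log₂ p(x,y)
  p(0,0)=15/484: -0.0310 × log₂(0.0310) = 0.1553
  p(0,1)=3/44: -0.0682 × log₂(0.0682) = 0.2642
  p(0,2)=9/242: -0.0372 × log₂(0.0372) = 0.1766
  p(1,0)=15/484: -0.0310 × log₂(0.0310) = 0.1553
  p(1,1)=3/44: -0.0682 × log₂(0.0682) = 0.2642
  p(1,2)=9/242: -0.0372 × log₂(0.0372) = 0.1766
  p(2,0)=20/121: -0.1653 × log₂(0.1653) = 0.4292
  p(2,1)=4/11: -0.3636 × log₂(0.3636) = 0.5307
  p(2,2)=24/121: -0.1983 × log₂(0.1983) = 0.4629
H(X,Y) = 2.6151 bits


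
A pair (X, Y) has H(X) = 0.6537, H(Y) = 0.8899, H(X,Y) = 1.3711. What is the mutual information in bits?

I(X;Y) = H(X) + H(Y) - H(X,Y)
I(X;Y) = 0.6537 + 0.8899 - 1.3711 = 0.1725 bits


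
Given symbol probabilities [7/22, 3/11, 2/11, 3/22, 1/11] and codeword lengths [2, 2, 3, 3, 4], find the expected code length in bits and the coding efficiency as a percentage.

Average length L = Σ p_i × l_i = 2.5000 bits
Entropy H = 2.1905 bits
Efficiency η = H/L × 100% = 87.62%


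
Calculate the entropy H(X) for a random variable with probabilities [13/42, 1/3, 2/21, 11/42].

H(X) = -Σ p(x) log₂ p(x)
  -13/42 × log₂(13/42) = 0.5237
  -1/3 × log₂(1/3) = 0.5283
  -2/21 × log₂(2/21) = 0.3231
  -11/42 × log₂(11/42) = 0.5062
H(X) = 1.8813 bits


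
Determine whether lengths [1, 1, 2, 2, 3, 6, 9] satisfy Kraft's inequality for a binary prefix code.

Kraft inequality: Σ 2^(-l_i) ≤ 1 for prefix-free code
Calculating: 2^(-1) + 2^(-1) + 2^(-2) + 2^(-2) + 2^(-3) + 2^(-6) + 2^(-9)
= 0.5 + 0.5 + 0.25 + 0.25 + 0.125 + 0.015625 + 0.001953125
= 1.6426
Since 1.6426 > 1, prefix-free code does not exist


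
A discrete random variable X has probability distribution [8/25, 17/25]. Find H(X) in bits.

H(X) = -Σ p(x) log₂ p(x)
  -8/25 × log₂(8/25) = 0.5260
  -17/25 × log₂(17/25) = 0.3783
H(X) = 0.9044 bits


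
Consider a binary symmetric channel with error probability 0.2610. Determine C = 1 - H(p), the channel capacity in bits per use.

For BSC with error probability p:
C = 1 - H(p) where H(p) is binary entropy
H(0.2610) = -0.2610 × log₂(0.2610) - 0.7390 × log₂(0.7390)
H(p) = 0.8283
C = 1 - 0.8283 = 0.1717 bits/use


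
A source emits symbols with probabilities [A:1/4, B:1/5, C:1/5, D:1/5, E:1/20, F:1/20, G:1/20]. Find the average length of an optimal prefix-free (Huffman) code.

Huffman tree construction:
Combine smallest probabilities repeatedly
Resulting codes:
  A: 10 (length 2)
  B: 111 (length 3)
  C: 00 (length 2)
  D: 01 (length 2)
  E: 11010 (length 5)
  F: 11011 (length 5)
  G: 1100 (length 4)
Average length = Σ p(s) × length(s) = 2.6000 bits


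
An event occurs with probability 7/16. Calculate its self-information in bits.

Information content I(x) = -log₂(p(x))
I = -log₂(7/16) = -log₂(0.4375)
I = 1.1926 bits


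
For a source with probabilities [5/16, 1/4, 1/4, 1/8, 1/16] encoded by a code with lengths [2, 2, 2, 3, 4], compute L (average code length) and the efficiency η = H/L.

Average length L = Σ p_i × l_i = 2.2500 bits
Entropy H = 2.1494 bits
Efficiency η = H/L × 100% = 95.53%


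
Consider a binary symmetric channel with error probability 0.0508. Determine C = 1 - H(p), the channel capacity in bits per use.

For BSC with error probability p:
C = 1 - H(p) where H(p) is binary entropy
H(0.0508) = -0.0508 × log₂(0.0508) - 0.9492 × log₂(0.9492)
H(p) = 0.2898
C = 1 - 0.2898 = 0.7102 bits/use


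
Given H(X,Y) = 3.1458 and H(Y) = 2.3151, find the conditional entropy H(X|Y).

Chain rule: H(X,Y) = H(X|Y) + H(Y)
H(X|Y) = H(X,Y) - H(Y) = 3.1458 - 2.3151 = 0.8307 bits


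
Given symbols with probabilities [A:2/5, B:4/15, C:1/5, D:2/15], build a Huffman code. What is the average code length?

Huffman tree construction:
Combine smallest probabilities repeatedly
Resulting codes:
  A: 0 (length 1)
  B: 10 (length 2)
  C: 111 (length 3)
  D: 110 (length 3)
Average length = Σ p(s) × length(s) = 1.9333 bits


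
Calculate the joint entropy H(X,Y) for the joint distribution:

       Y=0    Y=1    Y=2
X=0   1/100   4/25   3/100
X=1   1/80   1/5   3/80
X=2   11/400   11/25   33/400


H(X,Y) = -Σ p(x,y) log₂ p(x,y)
  p(0,0)=1/100: -0.0100 × log₂(0.0100) = 0.0664
  p(0,1)=4/25: -0.1600 × log₂(0.1600) = 0.4230
  p(0,2)=3/100: -0.0300 × log₂(0.0300) = 0.1518
  p(1,0)=1/80: -0.0125 × log₂(0.0125) = 0.0790
  p(1,1)=1/5: -0.2000 × log₂(0.2000) = 0.4644
  p(1,2)=3/80: -0.0375 × log₂(0.0375) = 0.1776
  p(2,0)=11/400: -0.0275 × log₂(0.0275) = 0.1426
  p(2,1)=11/25: -0.4400 × log₂(0.4400) = 0.5211
  p(2,2)=33/400: -0.0825 × log₂(0.0825) = 0.2970
H(X,Y) = 2.3229 bits


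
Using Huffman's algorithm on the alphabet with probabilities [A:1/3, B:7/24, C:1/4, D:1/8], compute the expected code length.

Huffman tree construction:
Combine smallest probabilities repeatedly
Resulting codes:
  A: 11 (length 2)
  B: 10 (length 2)
  C: 01 (length 2)
  D: 00 (length 2)
Average length = Σ p(s) × length(s) = 2.0000 bits


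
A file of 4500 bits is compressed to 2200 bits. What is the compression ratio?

Compression ratio = Original / Compressed
= 4500 / 2200 = 2.05:1


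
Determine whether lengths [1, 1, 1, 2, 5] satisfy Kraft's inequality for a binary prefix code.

Kraft inequality: Σ 2^(-l_i) ≤ 1 for prefix-free code
Calculating: 2^(-1) + 2^(-1) + 2^(-1) + 2^(-2) + 2^(-5)
= 0.5 + 0.5 + 0.5 + 0.25 + 0.03125
= 1.7812
Since 1.7812 > 1, prefix-free code does not exist


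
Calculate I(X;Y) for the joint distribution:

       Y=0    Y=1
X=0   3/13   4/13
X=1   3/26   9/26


H(X) = 0.9957, H(Y) = 0.9306, H(X,Y) = 1.9007
I(X;Y) = H(X) + H(Y) - H(X,Y) = 0.0256 bits


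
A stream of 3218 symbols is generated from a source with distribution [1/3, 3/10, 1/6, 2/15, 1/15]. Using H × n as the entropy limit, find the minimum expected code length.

Entropy H = 2.1283 bits/symbol
Minimum bits = H × n = 2.1283 × 3218
= 6848.81 bits


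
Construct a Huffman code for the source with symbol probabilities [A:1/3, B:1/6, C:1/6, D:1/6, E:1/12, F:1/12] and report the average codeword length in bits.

Huffman tree construction:
Combine smallest probabilities repeatedly
Resulting codes:
  A: 10 (length 2)
  B: 110 (length 3)
  C: 111 (length 3)
  D: 00 (length 2)
  E: 010 (length 3)
  F: 011 (length 3)
Average length = Σ p(s) × length(s) = 2.5000 bits


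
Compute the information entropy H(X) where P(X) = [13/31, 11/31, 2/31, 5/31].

H(X) = -Σ p(x) log₂ p(x)
  -13/31 × log₂(13/31) = 0.5258
  -11/31 × log₂(11/31) = 0.5304
  -2/31 × log₂(2/31) = 0.2551
  -5/31 × log₂(5/31) = 0.4246
H(X) = 1.7358 bits


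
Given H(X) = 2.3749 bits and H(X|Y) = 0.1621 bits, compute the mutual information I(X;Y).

I(X;Y) = H(X) - H(X|Y)
I(X;Y) = 2.3749 - 0.1621 = 2.2128 bits


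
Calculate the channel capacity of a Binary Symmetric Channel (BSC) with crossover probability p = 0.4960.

For BSC with error probability p:
C = 1 - H(p) where H(p) is binary entropy
H(0.4960) = -0.4960 × log₂(0.4960) - 0.5040 × log₂(0.5040)
H(p) = 1.0000
C = 1 - 1.0000 = 0.0000 bits/use


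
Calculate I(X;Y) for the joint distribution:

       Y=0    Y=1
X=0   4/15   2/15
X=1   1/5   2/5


H(X) = 0.9710, H(Y) = 0.9968, H(X,Y) = 1.8892
I(X;Y) = H(X) + H(Y) - H(X,Y) = 0.0785 bits


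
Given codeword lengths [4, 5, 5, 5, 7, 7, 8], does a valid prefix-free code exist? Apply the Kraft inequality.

Kraft inequality: Σ 2^(-l_i) ≤ 1 for prefix-free code
Calculating: 2^(-4) + 2^(-5) + 2^(-5) + 2^(-5) + 2^(-7) + 2^(-7) + 2^(-8)
= 0.0625 + 0.03125 + 0.03125 + 0.03125 + 0.0078125 + 0.0078125 + 0.00390625
= 0.1758
Since 0.1758 ≤ 1, prefix-free code exists


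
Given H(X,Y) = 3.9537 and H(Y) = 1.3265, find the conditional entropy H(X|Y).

Chain rule: H(X,Y) = H(X|Y) + H(Y)
H(X|Y) = H(X,Y) - H(Y) = 3.9537 - 1.3265 = 2.6272 bits


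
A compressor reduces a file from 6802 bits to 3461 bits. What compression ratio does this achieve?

Compression ratio = Original / Compressed
= 6802 / 3461 = 1.97:1


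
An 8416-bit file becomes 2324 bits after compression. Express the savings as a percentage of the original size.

Space savings = (1 - Compressed/Original) × 100%
= (1 - 2324/8416) × 100%
= 72.39%


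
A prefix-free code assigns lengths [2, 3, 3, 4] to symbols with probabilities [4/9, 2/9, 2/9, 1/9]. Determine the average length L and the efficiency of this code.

Average length L = Σ p_i × l_i = 2.6667 bits
Entropy H = 1.8366 bits
Efficiency η = H/L × 100% = 68.87%


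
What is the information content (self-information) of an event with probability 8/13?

Information content I(x) = -log₂(p(x))
I = -log₂(8/13) = -log₂(0.6154)
I = 0.7004 bits


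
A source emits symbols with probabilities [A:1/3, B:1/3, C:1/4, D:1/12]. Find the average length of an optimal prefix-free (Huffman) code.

Huffman tree construction:
Combine smallest probabilities repeatedly
Resulting codes:
  A: 10 (length 2)
  B: 11 (length 2)
  C: 01 (length 2)
  D: 00 (length 2)
Average length = Σ p(s) × length(s) = 2.0000 bits
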